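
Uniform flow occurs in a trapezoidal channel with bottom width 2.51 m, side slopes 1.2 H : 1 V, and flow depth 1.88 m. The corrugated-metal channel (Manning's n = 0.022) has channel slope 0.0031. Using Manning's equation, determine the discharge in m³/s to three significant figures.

23.7 m³/s

A = (b + z·y)·y = (2.51 + 1.2×1.88)×1.88 = 8.960 m²
P = b + 2y√(1+z²) = 2.51 + 2×1.88×√(1+1.2²) = 8.383 m
R = A/P = 8.960/8.383 = 1.069 m
Q = (1/n)·A·R^(2/3)·S^(1/2) = (1/0.022) × 8.960 × 1.069^(2/3) × 0.0031^(1/2) = 23.70 m³/s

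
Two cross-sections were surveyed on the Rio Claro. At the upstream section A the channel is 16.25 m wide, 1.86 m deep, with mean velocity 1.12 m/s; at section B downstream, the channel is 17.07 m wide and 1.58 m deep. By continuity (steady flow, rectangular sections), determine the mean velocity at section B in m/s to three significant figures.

Q = A₁V₁ = (16.25×1.86) × 1.12 = 33.85 m³/s
A₂ = 17.07 × 1.58 = 26.97 m²
V₂ = Q/A₂ = 33.85/26.97 = 1.255 m/s

1.26 m/s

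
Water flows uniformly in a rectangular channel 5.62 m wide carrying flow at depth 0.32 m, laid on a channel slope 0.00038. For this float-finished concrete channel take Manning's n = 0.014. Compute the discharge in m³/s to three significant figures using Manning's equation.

A = b·y = 5.62 × 0.32 = 1.798 m²
P = b + 2y = 5.62 + 2×0.32 = 6.260 m
R = A/P = 1.798/6.260 = 0.2873 m
Q = (1/n)·A·R^(2/3)·S^(1/2) = (1/0.014) × 1.798 × 0.2873^(2/3) × 0.00038^(1/2) = 1.090 m³/s

1.09 m³/s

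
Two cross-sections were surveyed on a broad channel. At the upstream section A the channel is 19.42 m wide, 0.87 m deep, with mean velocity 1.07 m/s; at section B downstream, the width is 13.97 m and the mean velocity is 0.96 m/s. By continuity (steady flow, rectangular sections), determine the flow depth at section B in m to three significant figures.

1.35 m

Q = A₁V₁ = (19.42×0.87) × 1.07 = 18.08 m³/s
d₂ = Q/(b₂ V₂) = 18.08/(13.97×0.96) = 1.348 m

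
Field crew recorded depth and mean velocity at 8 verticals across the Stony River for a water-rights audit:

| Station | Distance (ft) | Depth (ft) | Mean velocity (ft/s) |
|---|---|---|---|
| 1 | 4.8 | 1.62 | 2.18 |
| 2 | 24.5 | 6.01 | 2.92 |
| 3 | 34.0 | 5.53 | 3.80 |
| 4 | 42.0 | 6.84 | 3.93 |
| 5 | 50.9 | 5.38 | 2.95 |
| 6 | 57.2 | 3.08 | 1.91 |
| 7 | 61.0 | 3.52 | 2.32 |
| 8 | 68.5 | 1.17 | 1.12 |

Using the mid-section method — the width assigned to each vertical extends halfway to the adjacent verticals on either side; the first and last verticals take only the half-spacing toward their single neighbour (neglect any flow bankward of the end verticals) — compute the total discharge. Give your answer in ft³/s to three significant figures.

w_1 = (24.5 − 4.8)/2 = 9.85 ft; q_1 = 2.18 × 1.62 × 9.85 = 34.79 ft³/s
w_2 = (34.0 − 4.8)/2 = 14.6 ft; q_2 = 2.92 × 6.01 × 14.6 = 256.2 ft³/s
w_3 = (42.0 − 24.5)/2 = 8.75 ft; q_3 = 3.80 × 5.53 × 8.75 = 183.9 ft³/s
w_4 = (50.9 − 34.0)/2 = 8.45 ft; q_4 = 3.93 × 6.84 × 8.45 = 227.1 ft³/s
w_5 = (57.2 − 42.0)/2 = 7.6 ft; q_5 = 2.95 × 5.38 × 7.6 = 120.6 ft³/s
w_6 = (61.0 − 50.9)/2 = 5.05 ft; q_6 = 1.91 × 3.08 × 5.05 = 29.71 ft³/s
w_7 = (68.5 − 57.2)/2 = 5.65 ft; q_7 = 2.32 × 3.52 × 5.65 = 46.14 ft³/s
w_8 = (68.5 − 61.0)/2 = 3.75 ft; q_8 = 1.12 × 1.17 × 3.75 = 4.914 ft³/s
Q = Σ qᵢ = 903.4 ft³/s

903 ft³/s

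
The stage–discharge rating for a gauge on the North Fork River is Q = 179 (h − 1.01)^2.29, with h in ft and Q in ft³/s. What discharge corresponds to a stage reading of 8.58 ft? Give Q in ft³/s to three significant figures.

Q = 179 × (8.58 − 1.01)^2.29 = 179 × 7.57^2.29 = 18450 ft³/s

18400 ft³/s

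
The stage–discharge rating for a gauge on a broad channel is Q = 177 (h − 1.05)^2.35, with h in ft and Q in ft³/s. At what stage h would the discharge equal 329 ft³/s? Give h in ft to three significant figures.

h − h₀ = (Q/C)^(1/b) = (329/177)^(1/2.35) = 1.302 ft
h = 1.05 + 1.302 = 2.352 ft

2.35 ft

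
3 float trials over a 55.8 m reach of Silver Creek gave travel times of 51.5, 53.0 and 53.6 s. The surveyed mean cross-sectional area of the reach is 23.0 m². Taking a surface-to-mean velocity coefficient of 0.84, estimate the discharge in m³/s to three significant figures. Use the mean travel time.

t̄ = (51.5 + 53.0 + 53.6) / 3 = 52.7 s
v_surface = L / t̄ = 55.8 / 52.7 = 1.059 m/s
v_mean = 0.84 × 1.059 = 0.8894 m/s
Q = A × v_mean = 23.0 × 0.8894 = 20.46 m³/s

20.5 m³/s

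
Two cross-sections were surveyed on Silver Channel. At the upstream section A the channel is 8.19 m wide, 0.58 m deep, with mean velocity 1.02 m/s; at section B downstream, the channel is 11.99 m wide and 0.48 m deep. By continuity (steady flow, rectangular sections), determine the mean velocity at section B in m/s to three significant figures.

0.842 m/s

Q = A₁V₁ = (8.19×0.58) × 1.02 = 4.845 m³/s
A₂ = 11.99 × 0.48 = 5.755 m²
V₂ = Q/A₂ = 4.845/5.755 = 0.8419 m/s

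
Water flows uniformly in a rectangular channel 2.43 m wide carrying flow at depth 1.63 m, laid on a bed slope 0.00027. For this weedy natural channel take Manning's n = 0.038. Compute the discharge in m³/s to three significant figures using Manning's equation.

A = b·y = 2.43 × 1.63 = 3.961 m²
P = b + 2y = 2.43 + 2×1.63 = 5.690 m
R = A/P = 3.961/5.690 = 0.6961 m
Q = (1/n)·A·R^(2/3)·S^(1/2) = (1/0.038) × 3.961 × 0.6961^(2/3) × 0.00027^(1/2) = 1.345 m³/s

1.35 m³/s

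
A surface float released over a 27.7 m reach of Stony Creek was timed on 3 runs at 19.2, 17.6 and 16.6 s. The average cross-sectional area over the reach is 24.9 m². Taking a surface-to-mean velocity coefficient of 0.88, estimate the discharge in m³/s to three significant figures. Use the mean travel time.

34.1 m³/s

t̄ = (19.2 + 17.6 + 16.6) / 3 = 17.8 s
v_surface = L / t̄ = 27.7 / 17.8 = 1.556 m/s
v_mean = 0.88 × 1.556 = 1.369 m/s
Q = A × v_mean = 24.9 × 1.369 = 34.10 m³/s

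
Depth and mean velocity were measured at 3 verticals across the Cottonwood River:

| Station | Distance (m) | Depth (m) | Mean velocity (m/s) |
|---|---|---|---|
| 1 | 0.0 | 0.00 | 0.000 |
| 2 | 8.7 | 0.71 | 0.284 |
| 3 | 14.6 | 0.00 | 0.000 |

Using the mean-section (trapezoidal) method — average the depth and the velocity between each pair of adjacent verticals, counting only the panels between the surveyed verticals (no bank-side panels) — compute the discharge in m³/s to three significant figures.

Panel 1-2: Δb = 8.7 m, d̄ = (0.00+0.71)/2 = 0.355, v̄ = (0.000+0.284)/2 = 0.142 → q = 8.7×0.355×0.142 = 0.4386 m³/s
Panel 2-3: Δb = 5.9 m, d̄ = (0.71+0.00)/2 = 0.355, v̄ = (0.284+0.000)/2 = 0.142 → q = 5.9×0.355×0.142 = 0.2974 m³/s
Q = Σ q = 0.7360 m³/s

0.736 m³/s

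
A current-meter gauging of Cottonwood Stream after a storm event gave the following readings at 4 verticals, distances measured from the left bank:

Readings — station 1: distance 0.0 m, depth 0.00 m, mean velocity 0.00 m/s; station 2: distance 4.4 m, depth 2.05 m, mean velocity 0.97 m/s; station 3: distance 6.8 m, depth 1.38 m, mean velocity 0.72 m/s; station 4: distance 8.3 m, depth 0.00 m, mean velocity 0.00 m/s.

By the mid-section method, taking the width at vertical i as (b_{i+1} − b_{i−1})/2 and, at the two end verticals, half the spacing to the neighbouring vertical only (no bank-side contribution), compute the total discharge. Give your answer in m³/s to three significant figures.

8.70 m³/s

w_2 = (6.8 − 0.0)/2 = 3.4 m; q_2 = 0.97 × 2.05 × 3.4 = 6.761 m³/s
w_3 = (8.3 − 4.4)/2 = 1.95 m; q_3 = 0.72 × 1.38 × 1.95 = 1.938 m³/s
Stations 1, 4 contribute zero (depth or velocity is 0).
Q = Σ qᵢ = 8.698 m³/s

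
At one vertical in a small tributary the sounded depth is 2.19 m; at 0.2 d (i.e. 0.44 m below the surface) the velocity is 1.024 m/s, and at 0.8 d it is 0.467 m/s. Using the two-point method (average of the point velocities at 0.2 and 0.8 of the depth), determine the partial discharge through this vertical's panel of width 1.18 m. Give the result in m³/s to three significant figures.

v̄ = (1.024 + 0.467) / 2 = 0.7455 m/s
q = v̄ × d × w = 0.7455 × 2.19 × 1.18 = 1.927 m³/s

1.93 m³/s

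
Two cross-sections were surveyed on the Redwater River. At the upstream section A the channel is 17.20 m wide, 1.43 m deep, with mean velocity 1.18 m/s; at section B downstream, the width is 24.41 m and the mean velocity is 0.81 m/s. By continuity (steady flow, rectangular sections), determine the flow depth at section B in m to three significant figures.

1.47 m

Q = A₁V₁ = (17.20×1.43) × 1.18 = 29.02 m³/s
d₂ = Q/(b₂ V₂) = 29.02/(24.41×0.81) = 1.468 m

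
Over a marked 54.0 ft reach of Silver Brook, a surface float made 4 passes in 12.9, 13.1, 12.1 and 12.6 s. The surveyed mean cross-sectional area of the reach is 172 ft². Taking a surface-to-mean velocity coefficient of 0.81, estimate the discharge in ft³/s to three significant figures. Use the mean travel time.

t̄ = (12.9 + 13.1 + 12.1 + 12.6) / 4 = 12.675 s
v_surface = L / t̄ = 54.0 / 12.675 = 4.260 ft/s
v_mean = 0.81 × 4.260 = 3.451 ft/s
Q = A × v_mean = 172 × 3.451 = 593.6 ft³/s

594 ft³/s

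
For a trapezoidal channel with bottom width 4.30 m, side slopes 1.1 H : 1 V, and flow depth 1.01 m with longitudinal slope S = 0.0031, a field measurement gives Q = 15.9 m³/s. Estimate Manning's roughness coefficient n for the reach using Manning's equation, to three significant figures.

0.0158

A = (b + z·y)·y = (4.30 + 1.1×1.01)×1.01 = 5.465 m²
P = b + 2y√(1+z²) = 4.30 + 2×1.01×√(1+1.1²) = 7.303 m
R = A/P = 5.465/7.303 = 0.7483 m
n = (1/Q)·A·R^(2/3)·S^(1/2) = (1/15.9) × 5.465 × 0.8243 × 0.05568 = 0.01577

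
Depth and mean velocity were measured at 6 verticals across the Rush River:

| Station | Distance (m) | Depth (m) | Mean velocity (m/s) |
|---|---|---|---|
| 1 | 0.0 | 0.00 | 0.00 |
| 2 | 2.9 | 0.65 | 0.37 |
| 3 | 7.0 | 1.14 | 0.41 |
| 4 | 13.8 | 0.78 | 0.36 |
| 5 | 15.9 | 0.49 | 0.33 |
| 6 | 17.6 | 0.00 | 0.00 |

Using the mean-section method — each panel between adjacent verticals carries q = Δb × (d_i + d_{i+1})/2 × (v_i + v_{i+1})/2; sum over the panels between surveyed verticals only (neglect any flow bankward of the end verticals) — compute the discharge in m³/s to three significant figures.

4.65 m³/s

Panel 1-2: Δb = 2.9 m, d̄ = (0.00+0.65)/2 = 0.325, v̄ = (0.00+0.37)/2 = 0.185 → q = 2.9×0.325×0.185 = 0.1744 m³/s
Panel 2-3: Δb = 4.1 m, d̄ = (0.65+1.14)/2 = 0.895, v̄ = (0.37+0.41)/2 = 0.39 → q = 4.1×0.895×0.39 = 1.431 m³/s
Panel 3-4: Δb = 6.8 m, d̄ = (1.14+0.78)/2 = 0.96, v̄ = (0.41+0.36)/2 = 0.385 → q = 6.8×0.96×0.385 = 2.513 m³/s
Panel 4-5: Δb = 2.1 m, d̄ = (0.78+0.49)/2 = 0.635, v̄ = (0.36+0.33)/2 = 0.345 → q = 2.1×0.635×0.345 = 0.4601 m³/s
Panel 5-6: Δb = 1.7 m, d̄ = (0.49+0.00)/2 = 0.245, v̄ = (0.33+0.00)/2 = 0.165 → q = 1.7×0.245×0.165 = 0.06872 m³/s
Q = Σ q = 4.648 m³/s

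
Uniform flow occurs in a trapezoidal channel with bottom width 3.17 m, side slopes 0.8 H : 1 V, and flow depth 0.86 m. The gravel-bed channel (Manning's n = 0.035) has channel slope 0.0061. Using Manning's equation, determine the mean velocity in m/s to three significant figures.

A = (b + z·y)·y = (3.17 + 0.8×0.86)×0.86 = 3.318 m²
P = b + 2y√(1+z²) = 3.17 + 2×0.86×√(1+0.8²) = 5.373 m
R = A/P = 3.318/5.373 = 0.6175 m
Q = (1/n)·A·R^(2/3)·S^(1/2) = (1/0.035) × 3.318 × 0.6175^(2/3) × 0.0061^(1/2) = 5.369 m³/s
V = Q/A = 5.369/3.318 = 1.618 m/s

1.62 m/s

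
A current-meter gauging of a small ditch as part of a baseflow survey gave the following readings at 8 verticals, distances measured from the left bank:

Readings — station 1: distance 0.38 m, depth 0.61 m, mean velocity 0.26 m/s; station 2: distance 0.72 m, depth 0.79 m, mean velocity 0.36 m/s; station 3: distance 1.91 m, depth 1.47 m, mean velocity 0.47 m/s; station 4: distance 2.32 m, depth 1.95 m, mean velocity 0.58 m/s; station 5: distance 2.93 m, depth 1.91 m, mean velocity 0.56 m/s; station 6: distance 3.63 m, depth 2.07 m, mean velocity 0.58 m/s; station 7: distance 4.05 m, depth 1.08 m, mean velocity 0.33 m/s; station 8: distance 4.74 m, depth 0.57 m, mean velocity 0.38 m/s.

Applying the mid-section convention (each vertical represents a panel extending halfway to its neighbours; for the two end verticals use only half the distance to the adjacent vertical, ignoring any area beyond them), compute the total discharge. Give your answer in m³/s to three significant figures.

w_1 = (0.72 − 0.38)/2 = 0.17 m; q_1 = 0.26 × 0.61 × 0.17 = 0.02696 m³/s
w_2 = (1.91 − 0.38)/2 = 0.765 m; q_2 = 0.36 × 0.79 × 0.765 = 0.2176 m³/s
w_3 = (2.32 − 0.72)/2 = 0.8 m; q_3 = 0.47 × 1.47 × 0.8 = 0.5527 m³/s
w_4 = (2.93 − 1.91)/2 = 0.51 m; q_4 = 0.58 × 1.95 × 0.51 = 0.5768 m³/s
w_5 = (3.63 − 2.32)/2 = 0.655 m; q_5 = 0.56 × 1.91 × 0.655 = 0.7006 m³/s
w_6 = (4.05 − 2.93)/2 = 0.56 m; q_6 = 0.58 × 2.07 × 0.56 = 0.6723 m³/s
w_7 = (4.74 − 3.63)/2 = 0.555 m; q_7 = 0.33 × 1.08 × 0.555 = 0.1978 m³/s
w_8 = (4.74 − 4.05)/2 = 0.345 m; q_8 = 0.38 × 0.57 × 0.345 = 0.07473 m³/s
Q = Σ qᵢ = 3.020 m³/s

3.02 m³/s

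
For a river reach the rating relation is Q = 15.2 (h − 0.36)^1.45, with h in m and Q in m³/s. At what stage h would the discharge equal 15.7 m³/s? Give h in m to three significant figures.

h − h₀ = (Q/C)^(1/b) = (15.7/15.2)^(1/1.45) = 1.023 m
h = 0.36 + 1.023 = 1.383 m

1.38 m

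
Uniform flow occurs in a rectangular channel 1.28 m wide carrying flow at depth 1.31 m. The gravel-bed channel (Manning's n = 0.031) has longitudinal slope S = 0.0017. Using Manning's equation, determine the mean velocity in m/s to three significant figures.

A = b·y = 1.28 × 1.31 = 1.677 m²
P = b + 2y = 1.28 + 2×1.31 = 3.900 m
R = A/P = 1.677/3.900 = 0.4299 m
Q = (1/n)·A·R^(2/3)·S^(1/2) = (1/0.031) × 1.677 × 0.4299^(2/3) × 0.0017^(1/2) = 1.270 m³/s
V = Q/A = 1.270/1.677 = 0.7577 m/s

0.758 m/s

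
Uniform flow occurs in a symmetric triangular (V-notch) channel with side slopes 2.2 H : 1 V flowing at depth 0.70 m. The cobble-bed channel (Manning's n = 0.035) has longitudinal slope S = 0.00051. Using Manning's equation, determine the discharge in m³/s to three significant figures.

0.324 m³/s

A = z·y² = 2.2×0.70² = 1.078 m²
P = 2y√(1+z²) = 2×0.70×√(1+2.2²) = 3.383 m
R = A/P = 1.078/3.383 = 0.3186 m
Q = (1/n)·A·R^(2/3)·S^(1/2) = (1/0.035) × 1.078 × 0.3186^(2/3) × 0.00051^(1/2) = 0.3245 m³/s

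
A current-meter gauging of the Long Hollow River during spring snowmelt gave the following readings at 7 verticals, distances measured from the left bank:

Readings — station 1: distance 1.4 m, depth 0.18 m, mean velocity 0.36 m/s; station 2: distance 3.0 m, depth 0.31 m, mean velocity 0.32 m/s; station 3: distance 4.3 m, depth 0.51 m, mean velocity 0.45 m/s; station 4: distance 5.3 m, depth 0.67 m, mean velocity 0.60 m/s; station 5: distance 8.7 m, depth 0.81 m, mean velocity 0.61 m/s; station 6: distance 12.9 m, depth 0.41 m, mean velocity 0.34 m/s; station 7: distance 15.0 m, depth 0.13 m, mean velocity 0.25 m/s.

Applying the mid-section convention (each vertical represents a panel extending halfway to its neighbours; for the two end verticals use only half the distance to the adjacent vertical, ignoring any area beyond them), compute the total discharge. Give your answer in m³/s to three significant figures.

3.69 m³/s

w_1 = (3.0 − 1.4)/2 = 0.8 m; q_1 = 0.36 × 0.18 × 0.8 = 0.05184 m³/s
w_2 = (4.3 − 1.4)/2 = 1.45 m; q_2 = 0.32 × 0.31 × 1.45 = 0.1438 m³/s
w_3 = (5.3 − 3.0)/2 = 1.15 m; q_3 = 0.45 × 0.51 × 1.15 = 0.2639 m³/s
w_4 = (8.7 − 4.3)/2 = 2.2 m; q_4 = 0.60 × 0.67 × 2.2 = 0.8844 m³/s
w_5 = (12.9 − 5.3)/2 = 3.8 m; q_5 = 0.61 × 0.81 × 3.8 = 1.878 m³/s
w_6 = (15.0 − 8.7)/2 = 3.15 m; q_6 = 0.34 × 0.41 × 3.15 = 0.4391 m³/s
w_7 = (15.0 − 12.9)/2 = 1.05 m; q_7 = 0.25 × 0.13 × 1.05 = 0.03413 m³/s
Q = Σ qᵢ = 3.695 m³/s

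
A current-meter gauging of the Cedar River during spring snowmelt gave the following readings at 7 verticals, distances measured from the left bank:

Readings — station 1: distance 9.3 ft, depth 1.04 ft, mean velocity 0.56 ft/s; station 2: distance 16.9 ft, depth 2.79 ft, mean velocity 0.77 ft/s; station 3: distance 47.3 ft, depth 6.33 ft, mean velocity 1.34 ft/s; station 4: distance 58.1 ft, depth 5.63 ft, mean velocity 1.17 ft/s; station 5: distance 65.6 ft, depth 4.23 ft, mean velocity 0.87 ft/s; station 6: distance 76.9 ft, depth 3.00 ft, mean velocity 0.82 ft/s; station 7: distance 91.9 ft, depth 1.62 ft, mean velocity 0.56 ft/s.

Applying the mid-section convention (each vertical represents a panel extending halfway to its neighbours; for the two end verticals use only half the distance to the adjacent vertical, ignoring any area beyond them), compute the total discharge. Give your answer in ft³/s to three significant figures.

w_1 = (16.9 − 9.3)/2 = 3.8 ft; q_1 = 0.56 × 1.04 × 3.8 = 2.213 ft³/s
w_2 = (47.3 − 9.3)/2 = 19 ft; q_2 = 0.77 × 2.79 × 19 = 40.82 ft³/s
w_3 = (58.1 − 16.9)/2 = 20.6 ft; q_3 = 1.34 × 6.33 × 20.6 = 174.7 ft³/s
w_4 = (65.6 − 47.3)/2 = 9.15 ft; q_4 = 1.17 × 5.63 × 9.15 = 60.27 ft³/s
w_5 = (76.9 − 58.1)/2 = 9.4 ft; q_5 = 0.87 × 4.23 × 9.4 = 34.59 ft³/s
w_6 = (91.9 − 65.6)/2 = 13.15 ft; q_6 = 0.82 × 3.00 × 13.15 = 32.35 ft³/s
w_7 = (91.9 − 76.9)/2 = 7.5 ft; q_7 = 0.56 × 1.62 × 7.5 = 6.804 ft³/s
Q = Σ qᵢ = 351.8 ft³/s

352 ft³/s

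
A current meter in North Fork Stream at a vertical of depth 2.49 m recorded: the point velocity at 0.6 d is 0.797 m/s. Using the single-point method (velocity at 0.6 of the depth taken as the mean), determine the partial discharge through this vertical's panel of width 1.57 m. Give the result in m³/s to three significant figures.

3.12 m³/s

v̄ = v₀.₆ = 0.797 m/s
q = v̄ × d × w = 0.7970 × 2.49 × 1.57 = 3.116 m³/s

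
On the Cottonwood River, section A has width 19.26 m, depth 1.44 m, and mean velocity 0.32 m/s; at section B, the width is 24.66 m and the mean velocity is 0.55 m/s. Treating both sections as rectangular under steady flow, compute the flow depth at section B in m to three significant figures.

Q = A₁V₁ = (19.26×1.44) × 0.32 = 8.875 m³/s
d₂ = Q/(b₂ V₂) = 8.875/(24.66×0.55) = 0.6544 m

0.654 m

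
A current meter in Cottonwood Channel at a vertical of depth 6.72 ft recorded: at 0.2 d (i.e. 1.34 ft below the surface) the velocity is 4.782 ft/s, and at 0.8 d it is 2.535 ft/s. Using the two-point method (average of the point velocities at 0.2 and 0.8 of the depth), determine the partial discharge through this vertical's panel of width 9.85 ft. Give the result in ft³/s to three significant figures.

v̄ = (4.782 + 2.535) / 2 = 3.659 ft/s
q = v̄ × d × w = 3.659 × 6.72 × 9.85 = 242.2 ft³/s

242 ft³/s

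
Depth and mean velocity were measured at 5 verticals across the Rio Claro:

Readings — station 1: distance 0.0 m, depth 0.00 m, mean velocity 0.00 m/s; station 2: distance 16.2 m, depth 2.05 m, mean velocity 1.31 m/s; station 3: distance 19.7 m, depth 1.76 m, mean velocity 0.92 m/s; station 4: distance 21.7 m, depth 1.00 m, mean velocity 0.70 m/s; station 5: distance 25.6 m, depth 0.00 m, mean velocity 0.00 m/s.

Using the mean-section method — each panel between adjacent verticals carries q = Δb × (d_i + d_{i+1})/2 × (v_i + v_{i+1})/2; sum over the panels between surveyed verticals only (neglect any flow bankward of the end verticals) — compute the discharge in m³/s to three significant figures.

21.2 m³/s

Panel 1-2: Δb = 16.2 m, d̄ = (0.00+2.05)/2 = 1.025, v̄ = (0.00+1.31)/2 = 0.655 → q = 16.2×1.025×0.655 = 10.88 m³/s
Panel 2-3: Δb = 3.5 m, d̄ = (2.05+1.76)/2 = 1.905, v̄ = (1.31+0.92)/2 = 1.115 → q = 3.5×1.905×1.115 = 7.434 m³/s
Panel 3-4: Δb = 2 m, d̄ = (1.76+1.00)/2 = 1.38, v̄ = (0.92+0.70)/2 = 0.81 → q = 2×1.38×0.81 = 2.236 m³/s
Panel 4-5: Δb = 3.9 m, d̄ = (1.00+0.00)/2 = 0.5, v̄ = (0.70+0.00)/2 = 0.35 → q = 3.9×0.5×0.35 = 0.6825 m³/s
Q = Σ q = 21.23 m³/s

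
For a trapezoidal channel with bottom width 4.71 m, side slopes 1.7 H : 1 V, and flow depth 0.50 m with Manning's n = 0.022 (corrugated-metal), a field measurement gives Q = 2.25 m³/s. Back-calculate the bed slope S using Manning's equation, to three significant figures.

A = (b + z·y)·y = (4.71 + 1.7×0.50)×0.50 = 2.780 m²
P = b + 2y√(1+z²) = 4.71 + 2×0.50×√(1+1.7²) = 6.682 m
R = A/P = 2.780/6.682 = 0.4160 m
S = (Q·n / (1·A·R^(2/3)))² = (2.25×0.022 / (1×2.780×0.5573))² = 0.001021

0.00102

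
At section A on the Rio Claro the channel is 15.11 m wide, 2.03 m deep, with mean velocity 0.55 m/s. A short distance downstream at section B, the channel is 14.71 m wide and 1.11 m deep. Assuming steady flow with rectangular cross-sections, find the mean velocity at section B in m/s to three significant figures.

1.03 m/s

Q = A₁V₁ = (15.11×2.03) × 0.55 = 16.87 m³/s
A₂ = 14.71 × 1.11 = 16.33 m²
V₂ = Q/A₂ = 16.87/16.33 = 1.033 m/s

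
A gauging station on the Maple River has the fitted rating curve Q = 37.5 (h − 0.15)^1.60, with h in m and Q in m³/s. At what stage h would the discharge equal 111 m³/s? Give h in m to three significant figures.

h − h₀ = (Q/C)^(1/b) = (111/37.5)^(1/1.60) = 1.970 m
h = 0.15 + 1.970 = 2.120 m

2.12 m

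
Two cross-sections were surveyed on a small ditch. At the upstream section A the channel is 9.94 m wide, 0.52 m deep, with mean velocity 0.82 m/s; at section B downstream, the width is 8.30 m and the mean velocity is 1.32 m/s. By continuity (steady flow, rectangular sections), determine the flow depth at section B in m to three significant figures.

0.387 m

Q = A₁V₁ = (9.94×0.52) × 0.82 = 4.238 m³/s
d₂ = Q/(b₂ V₂) = 4.238/(8.30×1.32) = 0.3869 m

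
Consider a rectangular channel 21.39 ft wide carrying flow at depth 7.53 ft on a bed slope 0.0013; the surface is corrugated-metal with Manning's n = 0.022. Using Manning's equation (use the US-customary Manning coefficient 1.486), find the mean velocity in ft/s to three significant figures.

A = b·y = 21.39 × 7.53 = 161.1 ft²
P = b + 2y = 21.39 + 2×7.53 = 36.45 ft
R = A/P = 161.1/36.45 = 4.419 ft
Q = (1.486/n)·A·R^(2/3)·S^(1/2) = (1.486/0.022) × 161.1 × 4.419^(2/3) × 0.0013^(1/2) = 1056 ft³/s
V = Q/A = 1056/161.1 = 6.558 ft/s

6.56 ft/s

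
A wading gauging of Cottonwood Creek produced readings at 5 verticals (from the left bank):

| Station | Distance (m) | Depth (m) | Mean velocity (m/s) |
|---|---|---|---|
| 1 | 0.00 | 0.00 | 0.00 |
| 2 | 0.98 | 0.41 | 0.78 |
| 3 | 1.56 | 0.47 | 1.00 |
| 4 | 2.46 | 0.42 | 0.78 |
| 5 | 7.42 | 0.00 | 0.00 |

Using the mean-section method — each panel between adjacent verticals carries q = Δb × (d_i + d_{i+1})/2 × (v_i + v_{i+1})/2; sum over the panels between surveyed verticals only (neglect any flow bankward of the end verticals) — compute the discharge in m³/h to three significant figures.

3850 m³/h

Panel 1-2: Δb = 0.98 m, d̄ = (0.00+0.41)/2 = 0.205, v̄ = (0.00+0.78)/2 = 0.39 → q = 0.98×0.205×0.39 = 0.07835 m³/s
Panel 2-3: Δb = 0.58 m, d̄ = (0.41+0.47)/2 = 0.44, v̄ = (0.78+1.00)/2 = 0.89 → q = 0.58×0.44×0.89 = 0.2271 m³/s
Panel 3-4: Δb = 0.9 m, d̄ = (0.47+0.42)/2 = 0.445, v̄ = (1.00+0.78)/2 = 0.89 → q = 0.9×0.445×0.89 = 0.3564 m³/s
Panel 4-5: Δb = 4.96 m, d̄ = (0.42+0.00)/2 = 0.21, v̄ = (0.78+0.00)/2 = 0.39 → q = 4.96×0.21×0.39 = 0.4062 m³/s
Q = Σ q = 1.068 m³/s
= 1.068 × 3600 = 3845 m³/h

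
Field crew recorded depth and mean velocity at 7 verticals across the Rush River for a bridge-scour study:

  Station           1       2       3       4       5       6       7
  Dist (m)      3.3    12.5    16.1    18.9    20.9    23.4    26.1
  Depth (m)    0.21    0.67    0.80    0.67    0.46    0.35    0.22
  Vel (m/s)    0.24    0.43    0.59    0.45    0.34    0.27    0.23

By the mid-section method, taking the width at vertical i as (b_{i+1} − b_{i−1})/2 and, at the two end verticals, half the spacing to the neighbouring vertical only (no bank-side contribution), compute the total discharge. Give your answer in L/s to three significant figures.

4980 L/s

w_1 = (12.5 − 3.3)/2 = 4.6 m; q_1 = 0.24 × 0.21 × 4.6 = 0.2318 m³/s
w_2 = (16.1 − 3.3)/2 = 6.4 m; q_2 = 0.43 × 0.67 × 6.4 = 1.844 m³/s
w_3 = (18.9 − 12.5)/2 = 3.2 m; q_3 = 0.59 × 0.80 × 3.2 = 1.510 m³/s
w_4 = (20.9 − 16.1)/2 = 2.4 m; q_4 = 0.45 × 0.67 × 2.4 = 0.7236 m³/s
w_5 = (23.4 − 18.9)/2 = 2.25 m; q_5 = 0.34 × 0.46 × 2.25 = 0.3519 m³/s
w_6 = (26.1 − 20.9)/2 = 2.6 m; q_6 = 0.27 × 0.35 × 2.6 = 0.2457 m³/s
w_7 = (26.1 − 23.4)/2 = 1.35 m; q_7 = 0.23 × 0.22 × 1.35 = 0.06831 m³/s
Q = Σ qᵢ = 4.976 m³/s
= 4.976 × 1000 = 4976 L/s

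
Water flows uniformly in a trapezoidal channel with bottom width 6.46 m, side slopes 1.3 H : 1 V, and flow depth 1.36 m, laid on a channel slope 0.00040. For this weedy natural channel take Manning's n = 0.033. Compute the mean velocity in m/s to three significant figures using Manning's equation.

A = (b + z·y)·y = (6.46 + 1.3×1.36)×1.36 = 11.19 m²
P = b + 2y√(1+z²) = 6.46 + 2×1.36×√(1+1.3²) = 10.92 m
R = A/P = 11.19/10.92 = 1.025 m
Q = (1/n)·A·R^(2/3)·S^(1/2) = (1/0.033) × 11.19 × 1.025^(2/3) × 0.00040^(1/2) = 6.893 m³/s
V = Q/A = 6.893/11.19 = 0.6160 m/s

0.616 m/s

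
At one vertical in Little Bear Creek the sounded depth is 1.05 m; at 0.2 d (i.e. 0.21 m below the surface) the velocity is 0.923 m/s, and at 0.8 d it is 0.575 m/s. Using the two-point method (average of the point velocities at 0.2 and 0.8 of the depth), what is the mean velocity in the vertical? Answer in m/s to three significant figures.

v̄ = (0.923 + 0.575) / 2 = 0.7490 m/s

0.749 m/s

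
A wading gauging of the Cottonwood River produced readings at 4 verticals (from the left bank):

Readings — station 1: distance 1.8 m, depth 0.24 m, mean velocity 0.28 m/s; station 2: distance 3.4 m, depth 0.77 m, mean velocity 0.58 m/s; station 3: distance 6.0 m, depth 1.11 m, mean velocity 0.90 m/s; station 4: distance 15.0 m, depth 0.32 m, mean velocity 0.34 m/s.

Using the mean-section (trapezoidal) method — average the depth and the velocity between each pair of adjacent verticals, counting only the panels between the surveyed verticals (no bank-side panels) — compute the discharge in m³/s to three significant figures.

Panel 1-2: Δb = 1.6 m, d̄ = (0.24+0.77)/2 = 0.505, v̄ = (0.28+0.58)/2 = 0.43 → q = 1.6×0.505×0.43 = 0.3474 m³/s
Panel 2-3: Δb = 2.6 m, d̄ = (0.77+1.11)/2 = 0.94, v̄ = (0.58+0.90)/2 = 0.74 → q = 2.6×0.94×0.74 = 1.809 m³/s
Panel 3-4: Δb = 9 m, d̄ = (1.11+0.32)/2 = 0.715, v̄ = (0.90+0.34)/2 = 0.62 → q = 9×0.715×0.62 = 3.990 m³/s
Q = Σ q = 6.146 m³/s

6.15 m³/s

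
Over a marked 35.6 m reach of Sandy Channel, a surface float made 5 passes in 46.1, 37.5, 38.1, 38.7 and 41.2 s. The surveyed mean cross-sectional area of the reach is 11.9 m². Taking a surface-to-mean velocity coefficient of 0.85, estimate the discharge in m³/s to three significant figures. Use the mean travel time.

8.93 m³/s

t̄ = (46.1 + 37.5 + 38.1 + 38.7 + 41.2) / 5 = 40.32 s
v_surface = L / t̄ = 35.6 / 40.32 = 0.8829 m/s
v_mean = 0.85 × 0.8829 = 0.7505 m/s
Q = A × v_mean = 11.9 × 0.7505 = 8.931 m³/s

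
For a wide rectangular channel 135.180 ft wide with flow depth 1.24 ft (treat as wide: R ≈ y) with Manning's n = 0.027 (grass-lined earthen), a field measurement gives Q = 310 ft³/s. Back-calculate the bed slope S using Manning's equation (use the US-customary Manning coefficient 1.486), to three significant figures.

A = b·y = 135.180 × 1.24 = 167.6 ft²
Wide channel: R ≈ y = 1.24 ft
S = (Q·n / (1.486·A·R^(2/3)))² = (310×0.027 / (1.486×167.6×1.154))² = 0.0008476

0.000848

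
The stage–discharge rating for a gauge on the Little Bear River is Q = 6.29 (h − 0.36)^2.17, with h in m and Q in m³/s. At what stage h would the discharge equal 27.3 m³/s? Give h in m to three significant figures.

h − h₀ = (Q/C)^(1/b) = (27.3/6.29)^(1/2.17) = 1.967 m
h = 0.36 + 1.967 = 2.327 m

2.33 m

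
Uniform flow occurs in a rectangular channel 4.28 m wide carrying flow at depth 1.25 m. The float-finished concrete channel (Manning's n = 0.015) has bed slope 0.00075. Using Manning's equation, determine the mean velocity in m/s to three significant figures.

A = b·y = 4.28 × 1.25 = 5.350 m²
P = b + 2y = 4.28 + 2×1.25 = 6.780 m
R = A/P = 5.350/6.780 = 0.7891 m
Q = (1/n)·A·R^(2/3)·S^(1/2) = (1/0.015) × 5.350 × 0.7891^(2/3) × 0.00075^(1/2) = 8.341 m³/s
V = Q/A = 8.341/5.350 = 1.559 m/s

1.56 m/s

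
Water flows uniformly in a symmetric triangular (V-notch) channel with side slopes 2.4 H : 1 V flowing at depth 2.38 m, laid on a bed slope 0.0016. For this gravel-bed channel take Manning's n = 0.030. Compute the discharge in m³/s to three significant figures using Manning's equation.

A = z·y² = 2.4×2.38² = 13.59 m²
P = 2y√(1+z²) = 2×2.38×√(1+2.4²) = 12.38 m
R = A/P = 13.59/12.38 = 1.098 m
Q = (1/n)·A·R^(2/3)·S^(1/2) = (1/0.030) × 13.59 × 1.098^(2/3) × 0.0016^(1/2) = 19.30 m³/s

19.3 m³/s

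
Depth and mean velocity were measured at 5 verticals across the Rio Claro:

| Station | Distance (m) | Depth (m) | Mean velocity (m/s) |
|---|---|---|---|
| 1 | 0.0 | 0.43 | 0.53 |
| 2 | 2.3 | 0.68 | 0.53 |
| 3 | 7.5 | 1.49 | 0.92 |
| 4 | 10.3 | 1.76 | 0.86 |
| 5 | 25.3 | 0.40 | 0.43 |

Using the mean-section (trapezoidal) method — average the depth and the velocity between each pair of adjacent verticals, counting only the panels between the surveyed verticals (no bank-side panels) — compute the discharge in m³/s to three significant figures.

19.3 m³/s

Panel 1-2: Δb = 2.3 m, d̄ = (0.43+0.68)/2 = 0.555, v̄ = (0.53+0.53)/2 = 0.53 → q = 2.3×0.555×0.53 = 0.6765 m³/s
Panel 2-3: Δb = 5.2 m, d̄ = (0.68+1.49)/2 = 1.085, v̄ = (0.53+0.92)/2 = 0.725 → q = 5.2×1.085×0.725 = 4.090 m³/s
Panel 3-4: Δb = 2.8 m, d̄ = (1.49+1.76)/2 = 1.625, v̄ = (0.92+0.86)/2 = 0.89 → q = 2.8×1.625×0.89 = 4.050 m³/s
Panel 4-5: Δb = 15 m, d̄ = (1.76+0.40)/2 = 1.08, v̄ = (0.86+0.43)/2 = 0.645 → q = 15×1.08×0.645 = 10.45 m³/s
Q = Σ q = 19.27 m³/s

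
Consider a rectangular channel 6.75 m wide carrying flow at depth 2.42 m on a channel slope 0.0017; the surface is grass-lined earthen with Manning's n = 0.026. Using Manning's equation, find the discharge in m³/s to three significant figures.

A = b·y = 6.75 × 2.42 = 16.34 m²
P = b + 2y = 6.75 + 2×2.42 = 11.59 m
R = A/P = 16.34/11.59 = 1.409 m
Q = (1/n)·A·R^(2/3)·S^(1/2) = (1/0.026) × 16.34 × 1.409^(2/3) × 0.0017^(1/2) = 32.56 m³/s

32.6 m³/s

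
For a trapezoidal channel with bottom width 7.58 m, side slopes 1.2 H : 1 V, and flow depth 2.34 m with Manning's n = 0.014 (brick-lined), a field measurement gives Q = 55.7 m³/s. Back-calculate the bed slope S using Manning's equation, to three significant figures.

0.000535

A = (b + z·y)·y = (7.58 + 1.2×2.34)×2.34 = 24.31 m²
P = b + 2y√(1+z²) = 7.58 + 2×2.34×√(1+1.2²) = 14.89 m
R = A/P = 24.31/14.89 = 1.632 m
S = (Q·n / (1·A·R^(2/3)))² = (55.7×0.014 / (1×24.31×1.386))² = 0.0005354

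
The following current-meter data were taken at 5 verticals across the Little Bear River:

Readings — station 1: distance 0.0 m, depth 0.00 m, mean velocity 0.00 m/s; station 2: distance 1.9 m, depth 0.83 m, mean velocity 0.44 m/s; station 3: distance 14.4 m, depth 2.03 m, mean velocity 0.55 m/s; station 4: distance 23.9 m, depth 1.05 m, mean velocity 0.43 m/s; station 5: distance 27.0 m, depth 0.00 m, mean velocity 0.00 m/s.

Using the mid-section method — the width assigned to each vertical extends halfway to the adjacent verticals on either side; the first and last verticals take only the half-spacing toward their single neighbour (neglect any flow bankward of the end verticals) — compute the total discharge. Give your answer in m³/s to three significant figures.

17.8 m³/s

w_2 = (14.4 − 0.0)/2 = 7.2 m; q_2 = 0.44 × 0.83 × 7.2 = 2.629 m³/s
w_3 = (23.9 − 1.9)/2 = 11 m; q_3 = 0.55 × 2.03 × 11 = 12.28 m³/s
w_4 = (27.0 − 14.4)/2 = 6.3 m; q_4 = 0.43 × 1.05 × 6.3 = 2.844 m³/s
Stations 1, 5 contribute zero (depth or velocity is 0).
Q = Σ qᵢ = 17.76 m³/s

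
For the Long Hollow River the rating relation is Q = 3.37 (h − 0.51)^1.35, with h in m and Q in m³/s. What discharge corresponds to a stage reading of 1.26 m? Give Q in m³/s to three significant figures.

Q = 3.37 × (1.26 − 0.51)^1.35 = 3.37 × 0.75^1.35 = 2.285 m³/s

2.29 m³/s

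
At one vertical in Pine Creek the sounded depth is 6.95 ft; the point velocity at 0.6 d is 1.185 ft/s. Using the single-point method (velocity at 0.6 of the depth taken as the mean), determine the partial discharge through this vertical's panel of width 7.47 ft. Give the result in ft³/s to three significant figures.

v̄ = v₀.₆ = 1.185 ft/s
q = v̄ × d × w = 1.185 × 6.95 × 7.47 = 61.52 ft³/s

61.5 ft³/s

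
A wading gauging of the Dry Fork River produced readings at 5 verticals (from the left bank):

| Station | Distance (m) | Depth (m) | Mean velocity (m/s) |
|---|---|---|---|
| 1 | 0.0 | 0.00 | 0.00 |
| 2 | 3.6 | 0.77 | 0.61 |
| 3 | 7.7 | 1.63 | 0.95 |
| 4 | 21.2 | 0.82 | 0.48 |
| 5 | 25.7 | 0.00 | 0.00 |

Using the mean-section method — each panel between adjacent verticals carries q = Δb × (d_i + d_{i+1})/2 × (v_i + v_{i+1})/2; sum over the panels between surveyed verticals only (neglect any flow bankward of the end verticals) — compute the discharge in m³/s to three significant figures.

16.5 m³/s

Panel 1-2: Δb = 3.6 m, d̄ = (0.00+0.77)/2 = 0.385, v̄ = (0.00+0.61)/2 = 0.305 → q = 3.6×0.385×0.305 = 0.4227 m³/s
Panel 2-3: Δb = 4.1 m, d̄ = (0.77+1.63)/2 = 1.2, v̄ = (0.61+0.95)/2 = 0.78 → q = 4.1×1.2×0.78 = 3.838 m³/s
Panel 3-4: Δb = 13.5 m, d̄ = (1.63+0.82)/2 = 1.225, v̄ = (0.95+0.48)/2 = 0.715 → q = 13.5×1.225×0.715 = 11.82 m³/s
Panel 4-5: Δb = 4.5 m, d̄ = (0.82+0.00)/2 = 0.41, v̄ = (0.48+0.00)/2 = 0.24 → q = 4.5×0.41×0.24 = 0.4428 m³/s
Q = Σ q = 16.53 m³/s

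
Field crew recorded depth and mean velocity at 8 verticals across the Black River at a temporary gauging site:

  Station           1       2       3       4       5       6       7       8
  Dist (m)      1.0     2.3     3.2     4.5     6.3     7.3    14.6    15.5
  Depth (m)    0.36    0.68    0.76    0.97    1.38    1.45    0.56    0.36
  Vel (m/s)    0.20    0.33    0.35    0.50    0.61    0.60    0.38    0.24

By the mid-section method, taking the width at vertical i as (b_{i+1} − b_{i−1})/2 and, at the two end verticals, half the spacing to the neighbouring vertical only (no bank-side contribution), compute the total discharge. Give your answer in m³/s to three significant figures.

w_1 = (2.3 − 1.0)/2 = 0.65 m; q_1 = 0.20 × 0.36 × 0.65 = 0.04680 m³/s
w_2 = (3.2 − 1.0)/2 = 1.1 m; q_2 = 0.33 × 0.68 × 1.1 = 0.2468 m³/s
w_3 = (4.5 − 2.3)/2 = 1.1 m; q_3 = 0.35 × 0.76 × 1.1 = 0.2926 m³/s
w_4 = (6.3 − 3.2)/2 = 1.55 m; q_4 = 0.50 × 0.97 × 1.55 = 0.7518 m³/s
w_5 = (7.3 − 4.5)/2 = 1.4 m; q_5 = 0.61 × 1.38 × 1.4 = 1.179 m³/s
w_6 = (14.6 − 6.3)/2 = 4.15 m; q_6 = 0.60 × 1.45 × 4.15 = 3.611 m³/s
w_7 = (15.5 − 7.3)/2 = 4.1 m; q_7 = 0.38 × 0.56 × 4.1 = 0.8725 m³/s
w_8 = (15.5 − 14.6)/2 = 0.45 m; q_8 = 0.24 × 0.36 × 0.45 = 0.03888 m³/s
Q = Σ qᵢ = 7.038 m³/s

7.04 m³/s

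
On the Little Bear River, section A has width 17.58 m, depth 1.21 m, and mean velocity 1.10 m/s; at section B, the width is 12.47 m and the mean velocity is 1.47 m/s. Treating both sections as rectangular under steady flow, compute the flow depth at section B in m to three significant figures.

Q = A₁V₁ = (17.58×1.21) × 1.10 = 23.40 m³/s
d₂ = Q/(b₂ V₂) = 23.40/(12.47×1.47) = 1.276 m

1.28 m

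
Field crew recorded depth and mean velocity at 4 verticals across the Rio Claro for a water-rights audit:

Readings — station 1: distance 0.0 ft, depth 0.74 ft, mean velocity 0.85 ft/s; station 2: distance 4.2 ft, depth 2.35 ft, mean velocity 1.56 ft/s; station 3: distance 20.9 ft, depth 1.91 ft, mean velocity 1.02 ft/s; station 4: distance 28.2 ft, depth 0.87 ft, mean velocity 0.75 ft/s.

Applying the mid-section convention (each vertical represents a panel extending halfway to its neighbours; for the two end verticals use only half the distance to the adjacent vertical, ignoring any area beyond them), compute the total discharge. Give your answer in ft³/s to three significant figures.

w_1 = (4.2 − 0.0)/2 = 2.1 ft; q_1 = 0.85 × 0.74 × 2.1 = 1.321 ft³/s
w_2 = (20.9 − 0.0)/2 = 10.45 ft; q_2 = 1.56 × 2.35 × 10.45 = 38.31 ft³/s
w_3 = (28.2 − 4.2)/2 = 12 ft; q_3 = 1.02 × 1.91 × 12 = 23.38 ft³/s
w_4 = (28.2 − 20.9)/2 = 3.65 ft; q_4 = 0.75 × 0.87 × 3.65 = 2.382 ft³/s
Q = Σ qᵢ = 65.39 ft³/s

65.4 ft³/s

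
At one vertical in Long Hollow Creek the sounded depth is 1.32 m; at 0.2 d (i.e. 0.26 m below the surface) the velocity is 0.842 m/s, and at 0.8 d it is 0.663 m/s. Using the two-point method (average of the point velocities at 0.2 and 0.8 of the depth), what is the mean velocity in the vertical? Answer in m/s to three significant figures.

0.753 m/s

v̄ = (0.842 + 0.663) / 2 = 0.7525 m/s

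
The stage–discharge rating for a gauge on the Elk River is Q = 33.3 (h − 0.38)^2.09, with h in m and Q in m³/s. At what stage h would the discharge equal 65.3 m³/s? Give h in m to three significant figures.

1.76 m

h − h₀ = (Q/C)^(1/b) = (65.3/33.3)^(1/2.09) = 1.380 m
h = 0.38 + 1.380 = 1.760 m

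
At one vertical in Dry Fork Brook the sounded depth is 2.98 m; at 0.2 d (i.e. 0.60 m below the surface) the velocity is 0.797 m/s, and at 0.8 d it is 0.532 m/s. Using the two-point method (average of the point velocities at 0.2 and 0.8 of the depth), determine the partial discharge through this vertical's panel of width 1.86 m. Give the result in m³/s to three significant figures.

3.68 m³/s

v̄ = (0.797 + 0.532) / 2 = 0.6645 m/s
q = v̄ × d × w = 0.6645 × 2.98 × 1.86 = 3.683 m³/s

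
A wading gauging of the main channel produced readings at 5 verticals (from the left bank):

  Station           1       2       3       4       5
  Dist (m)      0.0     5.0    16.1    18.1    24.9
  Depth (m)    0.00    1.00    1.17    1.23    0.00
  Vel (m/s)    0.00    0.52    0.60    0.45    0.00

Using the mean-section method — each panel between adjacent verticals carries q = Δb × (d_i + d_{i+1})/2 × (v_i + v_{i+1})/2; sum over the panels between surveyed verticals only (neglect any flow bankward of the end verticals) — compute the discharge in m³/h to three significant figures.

34500 m³/h

Panel 1-2: Δb = 5 m, d̄ = (0.00+1.00)/2 = 0.5, v̄ = (0.00+0.52)/2 = 0.26 → q = 5×0.5×0.26 = 0.6500 m³/s
Panel 2-3: Δb = 11.1 m, d̄ = (1.00+1.17)/2 = 1.085, v̄ = (0.52+0.60)/2 = 0.56 → q = 11.1×1.085×0.56 = 6.744 m³/s
Panel 3-4: Δb = 2 m, d̄ = (1.17+1.23)/2 = 1.2, v̄ = (0.60+0.45)/2 = 0.525 → q = 2×1.2×0.525 = 1.260 m³/s
Panel 4-5: Δb = 6.8 m, d̄ = (1.23+0.00)/2 = 0.615, v̄ = (0.45+0.00)/2 = 0.225 → q = 6.8×0.615×0.225 = 0.9410 m³/s
Q = Σ q = 9.595 m³/s
= 9.595 × 3600 = 34540 m³/h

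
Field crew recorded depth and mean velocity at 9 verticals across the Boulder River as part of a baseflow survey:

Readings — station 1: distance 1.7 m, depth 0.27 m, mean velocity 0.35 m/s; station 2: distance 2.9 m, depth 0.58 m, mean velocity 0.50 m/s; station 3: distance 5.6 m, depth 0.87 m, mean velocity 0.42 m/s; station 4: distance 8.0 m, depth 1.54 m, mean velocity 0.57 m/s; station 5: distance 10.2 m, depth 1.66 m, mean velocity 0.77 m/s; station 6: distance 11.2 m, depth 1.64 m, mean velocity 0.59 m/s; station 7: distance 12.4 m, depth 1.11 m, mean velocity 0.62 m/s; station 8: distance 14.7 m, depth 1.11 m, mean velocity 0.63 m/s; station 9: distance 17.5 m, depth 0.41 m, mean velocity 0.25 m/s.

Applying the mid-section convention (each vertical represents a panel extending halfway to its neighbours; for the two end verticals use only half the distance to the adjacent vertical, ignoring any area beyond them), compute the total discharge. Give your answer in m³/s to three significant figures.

w_1 = (2.9 − 1.7)/2 = 0.6 m; q_1 = 0.35 × 0.27 × 0.6 = 0.05670 m³/s
w_2 = (5.6 − 1.7)/2 = 1.95 m; q_2 = 0.50 × 0.58 × 1.95 = 0.5655 m³/s
w_3 = (8.0 − 2.9)/2 = 2.55 m; q_3 = 0.42 × 0.87 × 2.55 = 0.9318 m³/s
w_4 = (10.2 − 5.6)/2 = 2.3 m; q_4 = 0.57 × 1.54 × 2.3 = 2.019 m³/s
w_5 = (11.2 − 8.0)/2 = 1.6 m; q_5 = 0.77 × 1.66 × 1.6 = 2.045 m³/s
w_6 = (12.4 − 10.2)/2 = 1.1 m; q_6 = 0.59 × 1.64 × 1.1 = 1.064 m³/s
w_7 = (14.7 − 11.2)/2 = 1.75 m; q_7 = 0.62 × 1.11 × 1.75 = 1.204 m³/s
w_8 = (17.5 − 12.4)/2 = 2.55 m; q_8 = 0.63 × 1.11 × 2.55 = 1.783 m³/s
w_9 = (17.5 − 14.7)/2 = 1.4 m; q_9 = 0.25 × 0.41 × 1.4 = 0.1435 m³/s
Q = Σ qᵢ = 9.813 m³/s

9.81 m³/s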